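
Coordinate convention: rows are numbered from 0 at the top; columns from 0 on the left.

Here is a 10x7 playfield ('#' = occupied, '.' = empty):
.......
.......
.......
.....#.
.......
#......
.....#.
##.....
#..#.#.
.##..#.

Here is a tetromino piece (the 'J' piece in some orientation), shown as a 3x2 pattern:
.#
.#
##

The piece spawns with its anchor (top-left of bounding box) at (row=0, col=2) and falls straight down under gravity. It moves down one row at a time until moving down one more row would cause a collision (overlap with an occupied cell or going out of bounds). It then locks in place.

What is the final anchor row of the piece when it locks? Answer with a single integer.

Spawn at (row=0, col=2). Try each row:
  row 0: fits
  row 1: fits
  row 2: fits
  row 3: fits
  row 4: fits
  row 5: fits
  row 6: blocked -> lock at row 5

Answer: 5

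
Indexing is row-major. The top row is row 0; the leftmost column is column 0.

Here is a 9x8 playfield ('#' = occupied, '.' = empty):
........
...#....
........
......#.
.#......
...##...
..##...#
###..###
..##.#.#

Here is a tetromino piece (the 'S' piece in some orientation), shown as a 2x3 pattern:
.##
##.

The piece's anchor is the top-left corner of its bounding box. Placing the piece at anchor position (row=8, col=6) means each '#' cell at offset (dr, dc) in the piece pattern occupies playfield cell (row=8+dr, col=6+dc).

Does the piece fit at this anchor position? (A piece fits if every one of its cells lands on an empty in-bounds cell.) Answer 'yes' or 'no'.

Check each piece cell at anchor (8, 6):
  offset (0,1) -> (8,7): occupied ('#') -> FAIL
  offset (0,2) -> (8,8): out of bounds -> FAIL
  offset (1,0) -> (9,6): out of bounds -> FAIL
  offset (1,1) -> (9,7): out of bounds -> FAIL
All cells valid: no

Answer: no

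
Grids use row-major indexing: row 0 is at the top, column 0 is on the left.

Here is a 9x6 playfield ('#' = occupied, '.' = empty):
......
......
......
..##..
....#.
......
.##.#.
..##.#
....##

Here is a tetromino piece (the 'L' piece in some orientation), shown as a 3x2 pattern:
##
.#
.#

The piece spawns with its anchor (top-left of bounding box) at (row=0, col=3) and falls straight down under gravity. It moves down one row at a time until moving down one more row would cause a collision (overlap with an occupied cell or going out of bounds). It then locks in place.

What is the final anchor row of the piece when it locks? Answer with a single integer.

Spawn at (row=0, col=3). Try each row:
  row 0: fits
  row 1: fits
  row 2: blocked -> lock at row 1

Answer: 1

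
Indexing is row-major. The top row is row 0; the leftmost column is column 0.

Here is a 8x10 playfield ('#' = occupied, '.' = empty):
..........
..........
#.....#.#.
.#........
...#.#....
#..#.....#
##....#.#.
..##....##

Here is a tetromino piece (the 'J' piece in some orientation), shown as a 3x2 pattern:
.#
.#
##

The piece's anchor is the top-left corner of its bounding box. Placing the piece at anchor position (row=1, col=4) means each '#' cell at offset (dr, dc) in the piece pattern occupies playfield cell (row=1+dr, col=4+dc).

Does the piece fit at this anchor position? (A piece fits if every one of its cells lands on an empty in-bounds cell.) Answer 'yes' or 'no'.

Answer: yes

Derivation:
Check each piece cell at anchor (1, 4):
  offset (0,1) -> (1,5): empty -> OK
  offset (1,1) -> (2,5): empty -> OK
  offset (2,0) -> (3,4): empty -> OK
  offset (2,1) -> (3,5): empty -> OK
All cells valid: yes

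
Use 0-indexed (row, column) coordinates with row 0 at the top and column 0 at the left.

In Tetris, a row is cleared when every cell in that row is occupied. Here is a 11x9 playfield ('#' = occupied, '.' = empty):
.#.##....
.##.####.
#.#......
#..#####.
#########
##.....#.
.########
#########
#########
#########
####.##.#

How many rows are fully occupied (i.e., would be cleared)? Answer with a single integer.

Answer: 4

Derivation:
Check each row:
  row 0: 6 empty cells -> not full
  row 1: 3 empty cells -> not full
  row 2: 7 empty cells -> not full
  row 3: 3 empty cells -> not full
  row 4: 0 empty cells -> FULL (clear)
  row 5: 6 empty cells -> not full
  row 6: 1 empty cell -> not full
  row 7: 0 empty cells -> FULL (clear)
  row 8: 0 empty cells -> FULL (clear)
  row 9: 0 empty cells -> FULL (clear)
  row 10: 2 empty cells -> not full
Total rows cleared: 4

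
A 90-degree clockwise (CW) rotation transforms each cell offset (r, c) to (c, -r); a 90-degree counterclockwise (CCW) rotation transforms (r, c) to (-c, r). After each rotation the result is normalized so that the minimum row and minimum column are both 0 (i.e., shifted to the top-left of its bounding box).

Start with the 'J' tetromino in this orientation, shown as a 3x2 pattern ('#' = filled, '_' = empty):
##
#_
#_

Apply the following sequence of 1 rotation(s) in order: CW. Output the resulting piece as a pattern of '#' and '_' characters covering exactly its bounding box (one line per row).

Start:
##
#_
#_
After rotation 1 (CW):
###
__#

Answer: ###
__#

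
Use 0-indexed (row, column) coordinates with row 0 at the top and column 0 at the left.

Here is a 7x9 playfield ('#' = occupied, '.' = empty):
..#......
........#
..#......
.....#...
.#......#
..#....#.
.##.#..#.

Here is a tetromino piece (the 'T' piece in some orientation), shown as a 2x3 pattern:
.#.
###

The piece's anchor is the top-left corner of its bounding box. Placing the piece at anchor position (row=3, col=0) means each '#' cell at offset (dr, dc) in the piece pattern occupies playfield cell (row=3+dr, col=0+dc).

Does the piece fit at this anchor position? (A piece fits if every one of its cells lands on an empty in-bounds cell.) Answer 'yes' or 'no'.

Check each piece cell at anchor (3, 0):
  offset (0,1) -> (3,1): empty -> OK
  offset (1,0) -> (4,0): empty -> OK
  offset (1,1) -> (4,1): occupied ('#') -> FAIL
  offset (1,2) -> (4,2): empty -> OK
All cells valid: no

Answer: no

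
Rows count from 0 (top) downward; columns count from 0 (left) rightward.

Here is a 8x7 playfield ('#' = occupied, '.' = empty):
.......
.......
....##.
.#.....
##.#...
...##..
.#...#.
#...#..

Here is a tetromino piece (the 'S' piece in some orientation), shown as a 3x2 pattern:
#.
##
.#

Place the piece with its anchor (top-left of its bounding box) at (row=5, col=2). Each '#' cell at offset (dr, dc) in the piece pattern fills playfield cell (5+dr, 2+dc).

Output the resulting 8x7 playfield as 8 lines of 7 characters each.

Answer: .......
.......
....##.
.#.....
##.#...
..###..
.###.#.
#..##..

Derivation:
Fill (5+0,2+0) = (5,2)
Fill (5+1,2+0) = (6,2)
Fill (5+1,2+1) = (6,3)
Fill (5+2,2+1) = (7,3)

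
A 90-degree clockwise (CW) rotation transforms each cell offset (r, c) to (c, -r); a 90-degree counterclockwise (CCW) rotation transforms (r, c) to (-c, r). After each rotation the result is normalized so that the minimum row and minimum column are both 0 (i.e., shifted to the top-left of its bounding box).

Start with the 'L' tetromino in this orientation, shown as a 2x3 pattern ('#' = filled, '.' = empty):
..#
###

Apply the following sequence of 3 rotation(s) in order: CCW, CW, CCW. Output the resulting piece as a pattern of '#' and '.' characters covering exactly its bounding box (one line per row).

Start:
..#
###
After rotation 1 (CCW):
##
.#
.#
After rotation 2 (CW):
..#
###
After rotation 3 (CCW):
##
.#
.#

Answer: ##
.#
.#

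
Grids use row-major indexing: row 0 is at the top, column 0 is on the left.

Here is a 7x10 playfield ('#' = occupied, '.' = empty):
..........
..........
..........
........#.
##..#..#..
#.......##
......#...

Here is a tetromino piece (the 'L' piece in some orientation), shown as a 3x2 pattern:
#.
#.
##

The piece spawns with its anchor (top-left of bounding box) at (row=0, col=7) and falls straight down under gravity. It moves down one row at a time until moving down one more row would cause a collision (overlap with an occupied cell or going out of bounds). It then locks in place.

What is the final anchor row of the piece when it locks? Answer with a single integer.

Spawn at (row=0, col=7). Try each row:
  row 0: fits
  row 1: blocked -> lock at row 0

Answer: 0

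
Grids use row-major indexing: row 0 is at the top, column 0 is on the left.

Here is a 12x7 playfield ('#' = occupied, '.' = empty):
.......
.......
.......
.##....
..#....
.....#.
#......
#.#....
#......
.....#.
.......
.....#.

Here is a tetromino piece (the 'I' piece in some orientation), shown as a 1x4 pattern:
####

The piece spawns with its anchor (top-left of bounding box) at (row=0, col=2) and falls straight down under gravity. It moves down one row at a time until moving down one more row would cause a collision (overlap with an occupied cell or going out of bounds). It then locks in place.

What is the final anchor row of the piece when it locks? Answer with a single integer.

Answer: 2

Derivation:
Spawn at (row=0, col=2). Try each row:
  row 0: fits
  row 1: fits
  row 2: fits
  row 3: blocked -> lock at row 2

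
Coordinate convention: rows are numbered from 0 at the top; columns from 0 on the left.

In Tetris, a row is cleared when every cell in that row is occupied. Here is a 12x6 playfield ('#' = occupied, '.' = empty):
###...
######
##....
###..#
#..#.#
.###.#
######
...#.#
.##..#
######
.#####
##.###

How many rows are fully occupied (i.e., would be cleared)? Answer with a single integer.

Answer: 3

Derivation:
Check each row:
  row 0: 3 empty cells -> not full
  row 1: 0 empty cells -> FULL (clear)
  row 2: 4 empty cells -> not full
  row 3: 2 empty cells -> not full
  row 4: 3 empty cells -> not full
  row 5: 2 empty cells -> not full
  row 6: 0 empty cells -> FULL (clear)
  row 7: 4 empty cells -> not full
  row 8: 3 empty cells -> not full
  row 9: 0 empty cells -> FULL (clear)
  row 10: 1 empty cell -> not full
  row 11: 1 empty cell -> not full
Total rows cleared: 3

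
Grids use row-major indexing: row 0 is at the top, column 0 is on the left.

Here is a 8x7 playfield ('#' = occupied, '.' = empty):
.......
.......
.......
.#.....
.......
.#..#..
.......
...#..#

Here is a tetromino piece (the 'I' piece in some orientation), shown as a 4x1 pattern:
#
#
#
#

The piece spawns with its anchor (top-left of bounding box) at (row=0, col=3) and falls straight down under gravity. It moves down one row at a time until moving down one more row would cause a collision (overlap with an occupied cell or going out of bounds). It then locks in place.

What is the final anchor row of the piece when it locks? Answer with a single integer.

Spawn at (row=0, col=3). Try each row:
  row 0: fits
  row 1: fits
  row 2: fits
  row 3: fits
  row 4: blocked -> lock at row 3

Answer: 3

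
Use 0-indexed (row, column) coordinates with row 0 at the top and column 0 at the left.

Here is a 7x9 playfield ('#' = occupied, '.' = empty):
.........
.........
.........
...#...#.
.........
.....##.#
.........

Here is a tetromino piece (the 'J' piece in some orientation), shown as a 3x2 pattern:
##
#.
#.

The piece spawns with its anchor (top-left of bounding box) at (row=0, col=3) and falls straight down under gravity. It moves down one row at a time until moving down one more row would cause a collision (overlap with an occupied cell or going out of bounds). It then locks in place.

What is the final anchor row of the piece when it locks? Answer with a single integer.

Answer: 0

Derivation:
Spawn at (row=0, col=3). Try each row:
  row 0: fits
  row 1: blocked -> lock at row 0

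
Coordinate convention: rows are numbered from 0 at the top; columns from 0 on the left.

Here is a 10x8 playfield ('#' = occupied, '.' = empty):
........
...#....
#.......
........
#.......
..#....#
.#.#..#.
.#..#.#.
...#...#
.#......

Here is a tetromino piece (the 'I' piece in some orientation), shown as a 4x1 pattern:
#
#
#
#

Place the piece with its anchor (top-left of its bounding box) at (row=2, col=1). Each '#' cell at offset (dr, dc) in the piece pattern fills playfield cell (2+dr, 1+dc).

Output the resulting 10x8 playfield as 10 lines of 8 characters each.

Answer: ........
...#....
##......
.#......
##......
.##....#
.#.#..#.
.#..#.#.
...#...#
.#......

Derivation:
Fill (2+0,1+0) = (2,1)
Fill (2+1,1+0) = (3,1)
Fill (2+2,1+0) = (4,1)
Fill (2+3,1+0) = (5,1)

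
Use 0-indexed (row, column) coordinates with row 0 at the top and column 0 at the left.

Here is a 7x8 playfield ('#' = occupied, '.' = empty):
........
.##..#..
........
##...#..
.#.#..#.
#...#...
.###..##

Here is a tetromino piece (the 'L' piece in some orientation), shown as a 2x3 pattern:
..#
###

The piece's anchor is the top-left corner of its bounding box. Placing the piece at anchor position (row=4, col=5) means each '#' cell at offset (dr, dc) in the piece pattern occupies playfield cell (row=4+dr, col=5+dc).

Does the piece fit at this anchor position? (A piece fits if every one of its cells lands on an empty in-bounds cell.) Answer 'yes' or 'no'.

Answer: yes

Derivation:
Check each piece cell at anchor (4, 5):
  offset (0,2) -> (4,7): empty -> OK
  offset (1,0) -> (5,5): empty -> OK
  offset (1,1) -> (5,6): empty -> OK
  offset (1,2) -> (5,7): empty -> OK
All cells valid: yes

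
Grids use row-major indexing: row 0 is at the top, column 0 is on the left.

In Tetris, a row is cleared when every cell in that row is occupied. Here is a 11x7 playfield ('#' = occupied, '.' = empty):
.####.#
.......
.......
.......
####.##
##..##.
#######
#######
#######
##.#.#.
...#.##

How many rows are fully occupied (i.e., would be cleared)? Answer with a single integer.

Check each row:
  row 0: 2 empty cells -> not full
  row 1: 7 empty cells -> not full
  row 2: 7 empty cells -> not full
  row 3: 7 empty cells -> not full
  row 4: 1 empty cell -> not full
  row 5: 3 empty cells -> not full
  row 6: 0 empty cells -> FULL (clear)
  row 7: 0 empty cells -> FULL (clear)
  row 8: 0 empty cells -> FULL (clear)
  row 9: 3 empty cells -> not full
  row 10: 4 empty cells -> not full
Total rows cleared: 3

Answer: 3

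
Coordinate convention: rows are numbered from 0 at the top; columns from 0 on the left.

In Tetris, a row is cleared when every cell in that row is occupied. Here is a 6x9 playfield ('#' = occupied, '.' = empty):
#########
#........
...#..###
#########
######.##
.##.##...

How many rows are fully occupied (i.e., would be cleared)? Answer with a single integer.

Answer: 2

Derivation:
Check each row:
  row 0: 0 empty cells -> FULL (clear)
  row 1: 8 empty cells -> not full
  row 2: 5 empty cells -> not full
  row 3: 0 empty cells -> FULL (clear)
  row 4: 1 empty cell -> not full
  row 5: 5 empty cells -> not full
Total rows cleared: 2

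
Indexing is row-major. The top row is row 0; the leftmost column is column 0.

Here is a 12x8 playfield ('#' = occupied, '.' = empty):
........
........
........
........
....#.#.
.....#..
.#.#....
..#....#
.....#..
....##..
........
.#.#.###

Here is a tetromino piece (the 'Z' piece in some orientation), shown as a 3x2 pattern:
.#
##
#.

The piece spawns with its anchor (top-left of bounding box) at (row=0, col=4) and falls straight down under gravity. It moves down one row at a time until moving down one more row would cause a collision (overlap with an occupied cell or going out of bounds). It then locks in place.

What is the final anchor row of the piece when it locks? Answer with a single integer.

Answer: 1

Derivation:
Spawn at (row=0, col=4). Try each row:
  row 0: fits
  row 1: fits
  row 2: blocked -> lock at row 1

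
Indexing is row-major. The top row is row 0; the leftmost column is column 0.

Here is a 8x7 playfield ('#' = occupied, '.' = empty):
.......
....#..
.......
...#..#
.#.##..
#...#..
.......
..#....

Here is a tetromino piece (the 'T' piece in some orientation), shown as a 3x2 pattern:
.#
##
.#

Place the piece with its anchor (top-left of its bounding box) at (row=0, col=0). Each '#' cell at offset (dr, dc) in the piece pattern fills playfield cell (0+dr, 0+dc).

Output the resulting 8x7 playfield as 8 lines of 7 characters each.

Answer: .#.....
##..#..
.#.....
...#..#
.#.##..
#...#..
.......
..#....

Derivation:
Fill (0+0,0+1) = (0,1)
Fill (0+1,0+0) = (1,0)
Fill (0+1,0+1) = (1,1)
Fill (0+2,0+1) = (2,1)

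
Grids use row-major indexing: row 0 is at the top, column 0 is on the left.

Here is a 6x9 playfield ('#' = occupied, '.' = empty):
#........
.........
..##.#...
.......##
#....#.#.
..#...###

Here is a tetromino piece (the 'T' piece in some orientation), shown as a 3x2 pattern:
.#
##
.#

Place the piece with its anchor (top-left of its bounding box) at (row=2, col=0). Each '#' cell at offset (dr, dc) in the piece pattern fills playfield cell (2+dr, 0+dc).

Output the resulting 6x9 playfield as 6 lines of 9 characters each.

Answer: #........
.........
.###.#...
##.....##
##...#.#.
..#...###

Derivation:
Fill (2+0,0+1) = (2,1)
Fill (2+1,0+0) = (3,0)
Fill (2+1,0+1) = (3,1)
Fill (2+2,0+1) = (4,1)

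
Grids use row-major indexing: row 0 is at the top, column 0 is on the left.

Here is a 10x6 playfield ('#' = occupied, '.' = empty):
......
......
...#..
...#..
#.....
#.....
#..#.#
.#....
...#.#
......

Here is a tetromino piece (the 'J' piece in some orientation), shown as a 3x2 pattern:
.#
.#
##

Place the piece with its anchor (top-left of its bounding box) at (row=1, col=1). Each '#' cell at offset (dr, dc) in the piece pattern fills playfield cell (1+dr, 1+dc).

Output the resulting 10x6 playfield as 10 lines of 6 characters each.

Answer: ......
..#...
..##..
.###..
#.....
#.....
#..#.#
.#....
...#.#
......

Derivation:
Fill (1+0,1+1) = (1,2)
Fill (1+1,1+1) = (2,2)
Fill (1+2,1+0) = (3,1)
Fill (1+2,1+1) = (3,2)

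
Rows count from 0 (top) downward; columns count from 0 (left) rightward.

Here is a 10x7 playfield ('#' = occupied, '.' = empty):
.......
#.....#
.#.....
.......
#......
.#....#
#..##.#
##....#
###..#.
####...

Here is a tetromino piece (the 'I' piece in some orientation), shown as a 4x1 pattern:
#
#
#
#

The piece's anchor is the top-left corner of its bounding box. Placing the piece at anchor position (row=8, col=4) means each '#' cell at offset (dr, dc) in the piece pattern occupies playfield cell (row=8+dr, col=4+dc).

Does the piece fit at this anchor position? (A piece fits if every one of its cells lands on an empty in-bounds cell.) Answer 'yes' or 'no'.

Answer: no

Derivation:
Check each piece cell at anchor (8, 4):
  offset (0,0) -> (8,4): empty -> OK
  offset (1,0) -> (9,4): empty -> OK
  offset (2,0) -> (10,4): out of bounds -> FAIL
  offset (3,0) -> (11,4): out of bounds -> FAIL
All cells valid: no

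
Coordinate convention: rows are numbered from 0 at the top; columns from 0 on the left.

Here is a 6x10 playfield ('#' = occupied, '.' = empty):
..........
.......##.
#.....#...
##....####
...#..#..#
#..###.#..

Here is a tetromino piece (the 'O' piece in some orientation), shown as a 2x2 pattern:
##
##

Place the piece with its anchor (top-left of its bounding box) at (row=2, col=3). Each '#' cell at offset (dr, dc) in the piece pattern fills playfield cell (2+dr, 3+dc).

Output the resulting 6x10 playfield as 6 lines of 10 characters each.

Fill (2+0,3+0) = (2,3)
Fill (2+0,3+1) = (2,4)
Fill (2+1,3+0) = (3,3)
Fill (2+1,3+1) = (3,4)

Answer: ..........
.......##.
#..##.#...
##.##.####
...#..#..#
#..###.#..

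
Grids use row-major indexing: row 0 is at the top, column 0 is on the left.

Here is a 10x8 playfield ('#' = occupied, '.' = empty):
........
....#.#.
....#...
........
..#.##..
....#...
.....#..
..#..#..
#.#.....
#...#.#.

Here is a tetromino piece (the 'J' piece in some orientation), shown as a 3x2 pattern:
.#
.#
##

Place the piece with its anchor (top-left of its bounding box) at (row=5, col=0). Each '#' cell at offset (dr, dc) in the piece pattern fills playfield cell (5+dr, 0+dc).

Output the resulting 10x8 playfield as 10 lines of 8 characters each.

Answer: ........
....#.#.
....#...
........
..#.##..
.#..#...
.#...#..
###..#..
#.#.....
#...#.#.

Derivation:
Fill (5+0,0+1) = (5,1)
Fill (5+1,0+1) = (6,1)
Fill (5+2,0+0) = (7,0)
Fill (5+2,0+1) = (7,1)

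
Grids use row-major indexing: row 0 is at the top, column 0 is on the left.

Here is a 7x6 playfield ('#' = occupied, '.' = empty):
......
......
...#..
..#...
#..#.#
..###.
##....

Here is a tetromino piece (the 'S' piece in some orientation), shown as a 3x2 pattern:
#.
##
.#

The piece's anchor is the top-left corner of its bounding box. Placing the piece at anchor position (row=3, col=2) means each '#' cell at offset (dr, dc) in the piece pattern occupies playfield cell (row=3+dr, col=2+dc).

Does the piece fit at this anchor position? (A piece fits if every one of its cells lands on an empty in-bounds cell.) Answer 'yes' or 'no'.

Answer: no

Derivation:
Check each piece cell at anchor (3, 2):
  offset (0,0) -> (3,2): occupied ('#') -> FAIL
  offset (1,0) -> (4,2): empty -> OK
  offset (1,1) -> (4,3): occupied ('#') -> FAIL
  offset (2,1) -> (5,3): occupied ('#') -> FAIL
All cells valid: no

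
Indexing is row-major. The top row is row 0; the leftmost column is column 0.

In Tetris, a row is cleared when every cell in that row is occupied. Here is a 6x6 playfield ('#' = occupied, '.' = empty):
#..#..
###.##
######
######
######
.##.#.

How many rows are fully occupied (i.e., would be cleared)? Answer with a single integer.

Check each row:
  row 0: 4 empty cells -> not full
  row 1: 1 empty cell -> not full
  row 2: 0 empty cells -> FULL (clear)
  row 3: 0 empty cells -> FULL (clear)
  row 4: 0 empty cells -> FULL (clear)
  row 5: 3 empty cells -> not full
Total rows cleared: 3

Answer: 3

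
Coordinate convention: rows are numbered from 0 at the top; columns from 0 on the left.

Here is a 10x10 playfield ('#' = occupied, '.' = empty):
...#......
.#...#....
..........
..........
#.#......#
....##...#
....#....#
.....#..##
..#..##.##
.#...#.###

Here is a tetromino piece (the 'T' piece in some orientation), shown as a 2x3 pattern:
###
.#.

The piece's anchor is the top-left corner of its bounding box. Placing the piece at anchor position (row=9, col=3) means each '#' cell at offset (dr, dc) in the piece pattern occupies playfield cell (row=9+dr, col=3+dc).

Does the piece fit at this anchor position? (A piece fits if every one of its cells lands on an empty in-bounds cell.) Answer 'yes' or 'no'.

Check each piece cell at anchor (9, 3):
  offset (0,0) -> (9,3): empty -> OK
  offset (0,1) -> (9,4): empty -> OK
  offset (0,2) -> (9,5): occupied ('#') -> FAIL
  offset (1,1) -> (10,4): out of bounds -> FAIL
All cells valid: no

Answer: no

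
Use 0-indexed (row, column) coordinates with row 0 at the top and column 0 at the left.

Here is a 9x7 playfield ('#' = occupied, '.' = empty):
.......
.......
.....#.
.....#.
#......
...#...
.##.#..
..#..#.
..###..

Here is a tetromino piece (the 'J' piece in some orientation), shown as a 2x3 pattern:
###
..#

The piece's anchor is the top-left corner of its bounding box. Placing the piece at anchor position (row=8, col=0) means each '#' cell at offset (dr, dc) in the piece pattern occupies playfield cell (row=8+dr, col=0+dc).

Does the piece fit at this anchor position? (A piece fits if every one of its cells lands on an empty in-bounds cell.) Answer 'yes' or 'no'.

Check each piece cell at anchor (8, 0):
  offset (0,0) -> (8,0): empty -> OK
  offset (0,1) -> (8,1): empty -> OK
  offset (0,2) -> (8,2): occupied ('#') -> FAIL
  offset (1,2) -> (9,2): out of bounds -> FAIL
All cells valid: no

Answer: no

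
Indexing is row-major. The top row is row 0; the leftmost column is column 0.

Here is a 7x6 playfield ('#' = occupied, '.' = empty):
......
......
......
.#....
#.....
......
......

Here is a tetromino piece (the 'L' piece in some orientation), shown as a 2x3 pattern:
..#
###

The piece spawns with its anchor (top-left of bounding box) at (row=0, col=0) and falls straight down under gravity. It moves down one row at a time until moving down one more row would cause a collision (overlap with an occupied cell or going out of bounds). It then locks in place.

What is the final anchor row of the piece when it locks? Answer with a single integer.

Spawn at (row=0, col=0). Try each row:
  row 0: fits
  row 1: fits
  row 2: blocked -> lock at row 1

Answer: 1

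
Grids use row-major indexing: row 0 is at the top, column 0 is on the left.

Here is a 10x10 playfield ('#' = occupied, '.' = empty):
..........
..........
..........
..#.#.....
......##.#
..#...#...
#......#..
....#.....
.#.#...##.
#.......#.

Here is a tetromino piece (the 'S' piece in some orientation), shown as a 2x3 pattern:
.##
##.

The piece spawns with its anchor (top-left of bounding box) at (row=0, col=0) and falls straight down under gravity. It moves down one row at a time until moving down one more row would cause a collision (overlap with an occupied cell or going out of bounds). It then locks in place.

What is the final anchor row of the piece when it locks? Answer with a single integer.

Spawn at (row=0, col=0). Try each row:
  row 0: fits
  row 1: fits
  row 2: fits
  row 3: blocked -> lock at row 2

Answer: 2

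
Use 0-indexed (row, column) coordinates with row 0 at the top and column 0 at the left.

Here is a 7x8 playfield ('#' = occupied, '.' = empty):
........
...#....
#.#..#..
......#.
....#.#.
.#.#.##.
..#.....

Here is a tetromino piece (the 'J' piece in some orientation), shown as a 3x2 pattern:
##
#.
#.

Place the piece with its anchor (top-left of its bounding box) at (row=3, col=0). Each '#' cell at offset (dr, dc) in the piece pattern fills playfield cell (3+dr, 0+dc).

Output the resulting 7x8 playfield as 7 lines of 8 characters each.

Fill (3+0,0+0) = (3,0)
Fill (3+0,0+1) = (3,1)
Fill (3+1,0+0) = (4,0)
Fill (3+2,0+0) = (5,0)

Answer: ........
...#....
#.#..#..
##....#.
#...#.#.
##.#.##.
..#.....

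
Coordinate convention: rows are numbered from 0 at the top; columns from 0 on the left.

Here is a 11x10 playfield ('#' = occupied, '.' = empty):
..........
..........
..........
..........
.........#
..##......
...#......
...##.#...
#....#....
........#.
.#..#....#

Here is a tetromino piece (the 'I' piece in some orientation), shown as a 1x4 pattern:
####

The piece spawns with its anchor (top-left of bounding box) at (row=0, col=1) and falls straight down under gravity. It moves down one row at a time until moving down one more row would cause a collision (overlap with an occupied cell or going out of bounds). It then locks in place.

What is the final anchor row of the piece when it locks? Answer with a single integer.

Answer: 4

Derivation:
Spawn at (row=0, col=1). Try each row:
  row 0: fits
  row 1: fits
  row 2: fits
  row 3: fits
  row 4: fits
  row 5: blocked -> lock at row 4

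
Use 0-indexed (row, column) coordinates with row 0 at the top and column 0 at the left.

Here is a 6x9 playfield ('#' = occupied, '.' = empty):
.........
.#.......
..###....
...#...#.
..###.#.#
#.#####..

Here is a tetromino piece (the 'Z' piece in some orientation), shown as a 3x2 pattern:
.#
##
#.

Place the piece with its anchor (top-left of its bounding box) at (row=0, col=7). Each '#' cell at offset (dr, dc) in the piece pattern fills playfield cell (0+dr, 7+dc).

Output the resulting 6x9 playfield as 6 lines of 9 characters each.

Fill (0+0,7+1) = (0,8)
Fill (0+1,7+0) = (1,7)
Fill (0+1,7+1) = (1,8)
Fill (0+2,7+0) = (2,7)

Answer: ........#
.#.....##
..###..#.
...#...#.
..###.#.#
#.#####..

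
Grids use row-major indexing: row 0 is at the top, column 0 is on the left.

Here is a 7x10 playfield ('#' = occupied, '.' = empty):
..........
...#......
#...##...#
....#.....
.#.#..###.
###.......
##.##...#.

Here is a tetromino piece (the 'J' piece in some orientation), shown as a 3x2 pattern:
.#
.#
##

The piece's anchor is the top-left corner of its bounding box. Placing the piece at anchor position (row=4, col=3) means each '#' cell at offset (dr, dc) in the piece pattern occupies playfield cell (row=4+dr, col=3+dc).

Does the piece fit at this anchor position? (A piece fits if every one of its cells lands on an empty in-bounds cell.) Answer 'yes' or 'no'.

Answer: no

Derivation:
Check each piece cell at anchor (4, 3):
  offset (0,1) -> (4,4): empty -> OK
  offset (1,1) -> (5,4): empty -> OK
  offset (2,0) -> (6,3): occupied ('#') -> FAIL
  offset (2,1) -> (6,4): occupied ('#') -> FAIL
All cells valid: no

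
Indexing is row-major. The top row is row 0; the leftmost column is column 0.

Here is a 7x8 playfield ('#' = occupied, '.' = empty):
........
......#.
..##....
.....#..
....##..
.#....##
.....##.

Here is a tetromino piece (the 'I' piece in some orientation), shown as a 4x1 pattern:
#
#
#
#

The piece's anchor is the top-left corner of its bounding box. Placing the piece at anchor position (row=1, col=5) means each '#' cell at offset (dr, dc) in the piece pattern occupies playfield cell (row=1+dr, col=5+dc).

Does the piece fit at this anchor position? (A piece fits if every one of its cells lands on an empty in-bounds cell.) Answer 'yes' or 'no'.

Check each piece cell at anchor (1, 5):
  offset (0,0) -> (1,5): empty -> OK
  offset (1,0) -> (2,5): empty -> OK
  offset (2,0) -> (3,5): occupied ('#') -> FAIL
  offset (3,0) -> (4,5): occupied ('#') -> FAIL
All cells valid: no

Answer: no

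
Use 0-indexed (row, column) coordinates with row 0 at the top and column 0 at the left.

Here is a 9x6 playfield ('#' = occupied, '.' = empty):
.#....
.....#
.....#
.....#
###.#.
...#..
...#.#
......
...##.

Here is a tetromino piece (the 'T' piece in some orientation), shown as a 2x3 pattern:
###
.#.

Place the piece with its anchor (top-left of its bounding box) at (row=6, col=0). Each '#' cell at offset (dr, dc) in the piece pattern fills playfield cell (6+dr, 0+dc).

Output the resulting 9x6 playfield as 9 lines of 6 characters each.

Fill (6+0,0+0) = (6,0)
Fill (6+0,0+1) = (6,1)
Fill (6+0,0+2) = (6,2)
Fill (6+1,0+1) = (7,1)

Answer: .#....
.....#
.....#
.....#
###.#.
...#..
####.#
.#....
...##.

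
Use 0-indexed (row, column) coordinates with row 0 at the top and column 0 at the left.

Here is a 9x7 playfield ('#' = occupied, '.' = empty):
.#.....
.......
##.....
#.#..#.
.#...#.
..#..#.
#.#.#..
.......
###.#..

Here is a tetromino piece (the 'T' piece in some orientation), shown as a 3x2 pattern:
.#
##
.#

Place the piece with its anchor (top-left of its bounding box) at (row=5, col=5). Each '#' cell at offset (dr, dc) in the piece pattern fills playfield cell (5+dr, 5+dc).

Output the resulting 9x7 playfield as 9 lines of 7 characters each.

Fill (5+0,5+1) = (5,6)
Fill (5+1,5+0) = (6,5)
Fill (5+1,5+1) = (6,6)
Fill (5+2,5+1) = (7,6)

Answer: .#.....
.......
##.....
#.#..#.
.#...#.
..#..##
#.#.###
......#
###.#..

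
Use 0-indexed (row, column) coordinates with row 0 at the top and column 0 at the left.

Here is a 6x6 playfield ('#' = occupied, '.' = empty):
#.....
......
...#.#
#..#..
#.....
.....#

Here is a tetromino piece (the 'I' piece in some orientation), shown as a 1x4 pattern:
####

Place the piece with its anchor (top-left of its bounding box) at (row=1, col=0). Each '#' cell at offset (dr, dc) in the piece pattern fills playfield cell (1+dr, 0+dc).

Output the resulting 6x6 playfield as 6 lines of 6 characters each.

Answer: #.....
####..
...#.#
#..#..
#.....
.....#

Derivation:
Fill (1+0,0+0) = (1,0)
Fill (1+0,0+1) = (1,1)
Fill (1+0,0+2) = (1,2)
Fill (1+0,0+3) = (1,3)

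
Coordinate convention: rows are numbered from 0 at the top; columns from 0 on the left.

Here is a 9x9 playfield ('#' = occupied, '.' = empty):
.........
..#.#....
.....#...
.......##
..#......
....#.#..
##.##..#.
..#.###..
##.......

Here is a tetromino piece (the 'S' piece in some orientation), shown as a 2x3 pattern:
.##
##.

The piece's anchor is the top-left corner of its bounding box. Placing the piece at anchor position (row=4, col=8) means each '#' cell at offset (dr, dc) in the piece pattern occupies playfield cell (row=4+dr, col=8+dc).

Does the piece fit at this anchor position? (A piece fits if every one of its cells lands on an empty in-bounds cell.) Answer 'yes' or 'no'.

Answer: no

Derivation:
Check each piece cell at anchor (4, 8):
  offset (0,1) -> (4,9): out of bounds -> FAIL
  offset (0,2) -> (4,10): out of bounds -> FAIL
  offset (1,0) -> (5,8): empty -> OK
  offset (1,1) -> (5,9): out of bounds -> FAIL
All cells valid: no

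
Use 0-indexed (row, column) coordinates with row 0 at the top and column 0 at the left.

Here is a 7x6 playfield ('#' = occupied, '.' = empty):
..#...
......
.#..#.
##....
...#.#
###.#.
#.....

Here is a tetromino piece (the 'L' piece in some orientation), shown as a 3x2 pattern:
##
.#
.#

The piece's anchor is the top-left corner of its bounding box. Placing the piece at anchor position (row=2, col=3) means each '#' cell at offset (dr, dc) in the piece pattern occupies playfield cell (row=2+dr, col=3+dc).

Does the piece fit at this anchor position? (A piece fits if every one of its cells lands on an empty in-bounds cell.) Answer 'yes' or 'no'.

Answer: no

Derivation:
Check each piece cell at anchor (2, 3):
  offset (0,0) -> (2,3): empty -> OK
  offset (0,1) -> (2,4): occupied ('#') -> FAIL
  offset (1,1) -> (3,4): empty -> OK
  offset (2,1) -> (4,4): empty -> OK
All cells valid: no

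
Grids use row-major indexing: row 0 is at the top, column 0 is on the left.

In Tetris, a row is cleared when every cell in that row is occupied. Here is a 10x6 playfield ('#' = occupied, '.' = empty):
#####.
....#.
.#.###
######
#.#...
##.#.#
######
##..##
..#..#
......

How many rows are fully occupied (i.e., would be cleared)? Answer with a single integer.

Answer: 2

Derivation:
Check each row:
  row 0: 1 empty cell -> not full
  row 1: 5 empty cells -> not full
  row 2: 2 empty cells -> not full
  row 3: 0 empty cells -> FULL (clear)
  row 4: 4 empty cells -> not full
  row 5: 2 empty cells -> not full
  row 6: 0 empty cells -> FULL (clear)
  row 7: 2 empty cells -> not full
  row 8: 4 empty cells -> not full
  row 9: 6 empty cells -> not full
Total rows cleared: 2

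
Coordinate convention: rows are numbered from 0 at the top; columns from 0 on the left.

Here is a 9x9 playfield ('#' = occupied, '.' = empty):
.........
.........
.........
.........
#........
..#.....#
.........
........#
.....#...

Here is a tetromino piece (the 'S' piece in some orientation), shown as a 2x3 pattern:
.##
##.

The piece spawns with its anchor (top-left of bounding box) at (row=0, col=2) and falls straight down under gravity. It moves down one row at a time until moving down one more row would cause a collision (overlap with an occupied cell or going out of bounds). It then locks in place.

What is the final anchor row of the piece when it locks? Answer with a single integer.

Spawn at (row=0, col=2). Try each row:
  row 0: fits
  row 1: fits
  row 2: fits
  row 3: fits
  row 4: blocked -> lock at row 3

Answer: 3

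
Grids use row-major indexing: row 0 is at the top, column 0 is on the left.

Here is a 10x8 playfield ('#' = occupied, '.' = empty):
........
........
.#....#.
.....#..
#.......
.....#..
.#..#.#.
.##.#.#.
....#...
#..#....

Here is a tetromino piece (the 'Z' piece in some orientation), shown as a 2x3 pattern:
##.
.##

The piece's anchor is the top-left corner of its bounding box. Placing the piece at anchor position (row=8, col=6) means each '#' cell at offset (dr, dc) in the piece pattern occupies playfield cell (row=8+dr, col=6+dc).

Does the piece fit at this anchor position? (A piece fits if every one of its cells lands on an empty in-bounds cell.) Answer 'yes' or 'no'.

Answer: no

Derivation:
Check each piece cell at anchor (8, 6):
  offset (0,0) -> (8,6): empty -> OK
  offset (0,1) -> (8,7): empty -> OK
  offset (1,1) -> (9,7): empty -> OK
  offset (1,2) -> (9,8): out of bounds -> FAIL
All cells valid: no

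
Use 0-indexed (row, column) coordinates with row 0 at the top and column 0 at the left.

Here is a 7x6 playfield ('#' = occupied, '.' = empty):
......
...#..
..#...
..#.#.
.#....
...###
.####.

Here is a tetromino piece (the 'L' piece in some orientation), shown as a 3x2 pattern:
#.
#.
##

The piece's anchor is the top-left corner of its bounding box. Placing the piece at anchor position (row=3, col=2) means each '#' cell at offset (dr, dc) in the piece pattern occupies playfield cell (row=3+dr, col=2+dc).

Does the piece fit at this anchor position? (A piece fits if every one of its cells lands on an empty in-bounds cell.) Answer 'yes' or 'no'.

Check each piece cell at anchor (3, 2):
  offset (0,0) -> (3,2): occupied ('#') -> FAIL
  offset (1,0) -> (4,2): empty -> OK
  offset (2,0) -> (5,2): empty -> OK
  offset (2,1) -> (5,3): occupied ('#') -> FAIL
All cells valid: no

Answer: no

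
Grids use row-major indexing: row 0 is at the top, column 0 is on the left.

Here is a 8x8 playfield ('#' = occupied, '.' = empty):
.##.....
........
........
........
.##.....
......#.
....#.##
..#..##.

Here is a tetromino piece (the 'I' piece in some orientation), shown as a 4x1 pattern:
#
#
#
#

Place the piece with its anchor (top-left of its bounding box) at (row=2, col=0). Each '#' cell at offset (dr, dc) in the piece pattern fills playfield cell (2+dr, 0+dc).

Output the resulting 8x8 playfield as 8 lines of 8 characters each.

Fill (2+0,0+0) = (2,0)
Fill (2+1,0+0) = (3,0)
Fill (2+2,0+0) = (4,0)
Fill (2+3,0+0) = (5,0)

Answer: .##.....
........
#.......
#.......
###.....
#.....#.
....#.##
..#..##.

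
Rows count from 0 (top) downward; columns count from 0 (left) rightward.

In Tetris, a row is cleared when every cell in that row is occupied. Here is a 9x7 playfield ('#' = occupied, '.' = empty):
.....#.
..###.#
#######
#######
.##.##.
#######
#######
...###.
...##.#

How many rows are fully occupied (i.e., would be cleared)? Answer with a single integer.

Check each row:
  row 0: 6 empty cells -> not full
  row 1: 3 empty cells -> not full
  row 2: 0 empty cells -> FULL (clear)
  row 3: 0 empty cells -> FULL (clear)
  row 4: 3 empty cells -> not full
  row 5: 0 empty cells -> FULL (clear)
  row 6: 0 empty cells -> FULL (clear)
  row 7: 4 empty cells -> not full
  row 8: 4 empty cells -> not full
Total rows cleared: 4

Answer: 4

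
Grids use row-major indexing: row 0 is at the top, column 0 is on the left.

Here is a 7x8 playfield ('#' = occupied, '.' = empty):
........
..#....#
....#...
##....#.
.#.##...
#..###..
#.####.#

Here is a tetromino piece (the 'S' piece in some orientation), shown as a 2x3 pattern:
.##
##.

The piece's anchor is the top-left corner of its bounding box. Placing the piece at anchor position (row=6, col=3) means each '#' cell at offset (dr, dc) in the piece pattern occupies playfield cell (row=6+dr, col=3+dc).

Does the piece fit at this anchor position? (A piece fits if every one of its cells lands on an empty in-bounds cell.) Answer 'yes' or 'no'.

Check each piece cell at anchor (6, 3):
  offset (0,1) -> (6,4): occupied ('#') -> FAIL
  offset (0,2) -> (6,5): occupied ('#') -> FAIL
  offset (1,0) -> (7,3): out of bounds -> FAIL
  offset (1,1) -> (7,4): out of bounds -> FAIL
All cells valid: no

Answer: no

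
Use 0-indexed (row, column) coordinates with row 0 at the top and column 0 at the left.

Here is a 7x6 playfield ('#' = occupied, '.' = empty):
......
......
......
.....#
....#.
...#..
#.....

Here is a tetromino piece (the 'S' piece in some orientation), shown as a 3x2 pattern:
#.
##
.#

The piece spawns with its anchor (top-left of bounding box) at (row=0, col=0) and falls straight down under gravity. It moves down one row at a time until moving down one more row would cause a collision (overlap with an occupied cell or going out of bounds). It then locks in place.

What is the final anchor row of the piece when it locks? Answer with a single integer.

Answer: 4

Derivation:
Spawn at (row=0, col=0). Try each row:
  row 0: fits
  row 1: fits
  row 2: fits
  row 3: fits
  row 4: fits
  row 5: blocked -> lock at row 4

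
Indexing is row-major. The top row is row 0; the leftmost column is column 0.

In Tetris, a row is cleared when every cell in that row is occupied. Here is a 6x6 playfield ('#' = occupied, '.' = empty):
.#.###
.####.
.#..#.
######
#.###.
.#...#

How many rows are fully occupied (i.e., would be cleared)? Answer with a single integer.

Check each row:
  row 0: 2 empty cells -> not full
  row 1: 2 empty cells -> not full
  row 2: 4 empty cells -> not full
  row 3: 0 empty cells -> FULL (clear)
  row 4: 2 empty cells -> not full
  row 5: 4 empty cells -> not full
Total rows cleared: 1

Answer: 1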